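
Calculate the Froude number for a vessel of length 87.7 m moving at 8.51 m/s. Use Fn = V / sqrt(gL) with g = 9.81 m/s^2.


Formula: Fn = V / sqrt(g * L)
Step 1 — g * L = 9.81 * 87.7 = 860.337
Step 2 — sqrt(g * L) = sqrt(860.337) = 29.331502
Step 3 — Fn = 8.51 / 29.331502 ≈ 0.29013 (5 s.f.)

0.29013


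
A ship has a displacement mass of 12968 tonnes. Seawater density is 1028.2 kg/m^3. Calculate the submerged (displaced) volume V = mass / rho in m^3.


Formula: V = mass / rho
Step 1 — convert tonnes to kg: 12968 t * 1000 = 12968000 kg
Step 2 — V = 12968000 / 1028.2 ≈ 12612 m^3 (5 s.f.)

12612 m^3


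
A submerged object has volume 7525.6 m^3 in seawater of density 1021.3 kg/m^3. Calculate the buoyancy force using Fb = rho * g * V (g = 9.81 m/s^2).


Formula: Fb = rho * g * V
Substituting: Fb = 1021.3 * 9.81 * 7525.6
Intermediate: 1021.3 * 9.81 = 10018.953
Result: Fb = 10018.953 * 7525.6 ≈ 75399000 N (5 s.f.)

75399000 N


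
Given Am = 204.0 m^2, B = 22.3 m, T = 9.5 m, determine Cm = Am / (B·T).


Formula: Cm = Am / (B * T)
Step 1 — B * T = 22.3 * 9.5 = 211.85 m^2
Step 2 — Cm = 204.0 / 211.85 ≈ 0.96295 (5 s.f.)

0.96295


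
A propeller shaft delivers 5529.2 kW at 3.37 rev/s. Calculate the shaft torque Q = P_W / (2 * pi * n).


Formula: Q = P_W / (2 * pi * n)
Step 1 — P_W = 5529.2 kW * 1000 = 5529200.0 W
Step 2 — 2 * pi * n = 2 * pi * 3.37 = 21.174334
Step 3 — Q = 5529200.0 / 21.174334 ≈ 261130 N·m (5 s.f.)

261130 N·m


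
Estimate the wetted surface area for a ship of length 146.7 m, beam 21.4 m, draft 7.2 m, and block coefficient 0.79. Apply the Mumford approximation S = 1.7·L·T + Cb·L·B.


Formula: S = 1.7*L*T + V/T with V = Cb*L*B*T, i.e. S = L * (1.7*T + Cb*B)
Step 1 — 1.7*T = 1.7 * 7.2 = 12.24 m
Step 2 — Cb*B = 0.79 * 21.4 = 16.906 m
Step 3 — 1.7*T + Cb*B = 12.24 + 16.906 = 29.146 m
Step 4 — S = 146.7 * 29.146 ≈ 4275.7 m^2 (5 s.f.)

4275.7 m^2


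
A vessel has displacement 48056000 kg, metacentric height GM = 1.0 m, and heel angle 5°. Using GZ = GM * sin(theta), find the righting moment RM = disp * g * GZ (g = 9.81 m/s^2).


Formula: GZ = GM * sin(theta); RM = disp * g * GZ
Step 1 — GZ = 1.0 * sin(5°) = 1.0 * 0.087156 = 0.087156 m
Step 2 — RM = 48056000 * 9.81 * 0.087156 ≈ 41088000 N·m (5 s.f.)

41088000 N·m


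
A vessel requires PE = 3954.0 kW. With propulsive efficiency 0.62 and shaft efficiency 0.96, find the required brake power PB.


Formula: PB = PE / (eta_D * eta_S)
Step 1 — combined efficiency = eta_D * eta_S = 0.62 * 0.96 = 0.5952
Step 2 — PB = 3954.0 / 0.5952 ≈ 6643.1 kW (5 s.f.)

6643.1 kW


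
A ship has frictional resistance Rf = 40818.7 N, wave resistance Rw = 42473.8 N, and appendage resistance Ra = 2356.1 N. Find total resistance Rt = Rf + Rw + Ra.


Formula: Rt = Rf + Rw + Ra
Substituting: Rt = 40818.7 + 42473.8 + 2356.1
Result: Rt = 85648.6 N

85648.6 N


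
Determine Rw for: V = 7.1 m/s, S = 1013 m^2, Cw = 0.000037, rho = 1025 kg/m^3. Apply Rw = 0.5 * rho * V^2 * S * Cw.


Formula: Rw = 0.5 * rho * V^2 * S * Cw
Step 1 — V^2 = 7.1^2 = 50.41
Step 2 — 0.5 * rho * V^2 = 0.5 * 1025 * 50.41 = 25835.125
Step 3 — Rw = 25835.125 * 1013 * 0.000037 ≈ 968.33 N (5 s.f.)

968.33 N


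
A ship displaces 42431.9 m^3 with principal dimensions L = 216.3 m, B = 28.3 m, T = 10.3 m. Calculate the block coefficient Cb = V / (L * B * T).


Formula: Cb = V / (L * B * T)
Step 1 — L * B * T = 216.3 * 28.3 * 10.3 = 63049.287 m^3
Step 2 — Cb = 42431.9 / 63049.287 ≈ 0.67300 (5 s.f.)

0.67300


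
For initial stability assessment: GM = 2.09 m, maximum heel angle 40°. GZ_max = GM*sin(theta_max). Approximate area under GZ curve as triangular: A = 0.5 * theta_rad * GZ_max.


Formula: GZ_max = GM * sin(theta); Area = 0.5 * theta_rad * GZ_max
Step 1 — GZ_max = 2.09 * sin(40°) = 2.09 * 0.642788 = 1.343427 m
Step 2 — theta_rad = 40 * pi/180 = 0.698132 rad
Step 3 — Area = 0.5 * 0.698132 * 1.343427 ≈ 0.46894 m·rad (5 s.f.)

0.46894 m·rad


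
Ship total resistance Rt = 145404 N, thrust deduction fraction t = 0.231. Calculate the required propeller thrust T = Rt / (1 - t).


Formula: T = Rt / (1 - t)
Step 1 — (1 - t) = 1 - 0.231 = 0.769
Step 2 — T = 145404 / 0.769 ≈ 189080 N (5 s.f.)

189080 N


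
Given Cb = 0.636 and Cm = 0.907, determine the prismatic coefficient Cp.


Formula: Cp = Cb / Cm
Substituting: Cp = 0.636 / 0.907
Result: Cp ≈ 0.70121 (5 s.f.)

0.70121


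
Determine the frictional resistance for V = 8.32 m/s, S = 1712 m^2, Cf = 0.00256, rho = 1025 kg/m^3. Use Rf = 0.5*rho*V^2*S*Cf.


Formula: Rf = 0.5 * rho * V^2 * S * Cf
Step 1 — V^2 = 8.32^2 = 69.2224
Step 2 — 0.5 * rho * V^2 = 0.5 * 1025 * 69.2224 = 35476.48
Step 3 — Rf = 35476.48 * 1712 * 0.00256 ≈ 155480 N (5 s.f.)

155480 N


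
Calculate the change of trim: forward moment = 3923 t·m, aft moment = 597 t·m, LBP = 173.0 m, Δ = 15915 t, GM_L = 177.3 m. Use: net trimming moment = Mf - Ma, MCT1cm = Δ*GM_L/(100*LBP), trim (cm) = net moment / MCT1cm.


Formula: net trimming moment = Mf - Ma; MCT1cm = Δ*GM_L/(100*LBP); trim = net moment / MCT1cm
Step 1 — net trimming moment = 3923 - 597 = 3326 t·m
Step 2 — MCT1cm = 15915 * 177.3 / (100 * 173.0) = 163.1058 t·m/cm
Step 3 — trim = 3326 / 163.1058 ≈ 20.392 cm (5 s.f.)

20.392 cm


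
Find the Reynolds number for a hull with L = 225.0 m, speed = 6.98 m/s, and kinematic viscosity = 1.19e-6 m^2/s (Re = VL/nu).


Formula: Re = V * L / nu
Step 1 — V * L = 6.98 * 225.0 = 1570.5 m^2/s
Step 2 — Re = 1570.5 / 1.19e-6 = 1.32e+09

1.32e+09


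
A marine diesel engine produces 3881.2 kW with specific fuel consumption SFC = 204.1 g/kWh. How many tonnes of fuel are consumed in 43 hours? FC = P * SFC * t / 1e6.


Formula: FC (tonnes) = P * SFC * t / 1,000,000
Step 1 — P * SFC * t = 3881.2 * 204.1 * 43 = 34062575.56 g
Step 2 — FC (tonnes) = 34062575.56 / 1,000,000 ≈ 34.063 tonnes (5 s.f.)

34.063 tonnes


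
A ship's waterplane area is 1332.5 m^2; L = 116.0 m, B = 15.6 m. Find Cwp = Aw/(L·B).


Formula: Cwp = Aw / (L * B)
Step 1 — L * B = 116.0 * 15.6 = 1809.6 m^2
Step 2 — Cwp = 1332.5 / 1809.6 ≈ 0.73635 (5 s.f.)

0.73635


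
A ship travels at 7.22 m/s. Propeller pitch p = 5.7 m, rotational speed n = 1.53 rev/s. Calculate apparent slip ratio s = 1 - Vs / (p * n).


Formula: s = 1 - Vs / (p * n)
Step 1 — p * n = 5.7 * 1.53 = 8.721
Step 2 — Vs / (p*n) = 7.22 / 8.721 = 0.827887 (6 d.p.)
Step 3 — s = 1 - 0.827887 = 0.172113

0.172113


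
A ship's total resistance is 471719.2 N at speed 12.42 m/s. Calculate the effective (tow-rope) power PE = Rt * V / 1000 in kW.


Formula: PE = Rt * V / 1000 (kW)
Step 1 — PE (W) = 471719.2 * 12.42 = 5858752.464 W
Step 2 — PE (kW) = 5858752.464 / 1000 ≈ 5858.8 kW (5 s.f.)

5858.8 kW


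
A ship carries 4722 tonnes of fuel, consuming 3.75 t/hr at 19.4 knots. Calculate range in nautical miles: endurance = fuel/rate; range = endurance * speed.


Formula: endurance = fuel / rate; range = endurance * speed
Step 1 — endurance = 4722 / 3.75 = 1259.2 hours
Step 2 — range = 1259.2 * 19.4 ≈ 24428 nautical miles (5 s.f.)

24428 NM


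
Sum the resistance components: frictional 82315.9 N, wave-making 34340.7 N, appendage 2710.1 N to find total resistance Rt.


Formula: Rt = Rf + Rw + Ra
Substituting: Rt = 82315.9 + 34340.7 + 2710.1
Result: Rt = 119366.7 N

119366.7 N


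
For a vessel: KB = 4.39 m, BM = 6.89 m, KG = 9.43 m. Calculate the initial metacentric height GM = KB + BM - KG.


Formula: GM = KB + BM - KG
Step 1 — KM = KB + BM = 4.39 + 6.89 = 11.28 m
Step 2 — GM = KM - KG = 11.28 - 9.43 = 1.85 m

1.85 m


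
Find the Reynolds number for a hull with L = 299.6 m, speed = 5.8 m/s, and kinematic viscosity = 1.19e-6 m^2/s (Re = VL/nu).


Formula: Re = V * L / nu
Step 1 — V * L = 5.8 * 299.6 = 1737.68 m^2/s
Step 2 — Re = 1737.68 / 1.19e-6 = 1.46e+09

1.46e+09


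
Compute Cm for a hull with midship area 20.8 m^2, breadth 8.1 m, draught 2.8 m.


Formula: Cm = Am / (B * T)
Step 1 — B * T = 8.1 * 2.8 = 22.68 m^2
Step 2 — Cm = 20.8 / 22.68 ≈ 0.91711 (5 s.f.)

0.91711


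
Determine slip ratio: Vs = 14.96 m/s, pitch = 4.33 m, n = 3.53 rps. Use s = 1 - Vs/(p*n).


Formula: s = 1 - Vs / (p * n)
Step 1 — p * n = 4.33 * 3.53 = 15.2849
Step 2 — Vs / (p*n) = 14.96 / 15.2849 = 0.978744 (6 d.p.)
Step 3 — s = 1 - 0.978744 = 0.021256

0.021256


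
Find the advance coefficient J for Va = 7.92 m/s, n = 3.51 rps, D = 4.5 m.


Formula: J = Va / (n * D)
Step 1 — n * D = 3.51 * 4.5 = 15.795
Step 2 — J = 7.92 / 15.795 ≈ 0.50142 (5 s.f.)

0.50142


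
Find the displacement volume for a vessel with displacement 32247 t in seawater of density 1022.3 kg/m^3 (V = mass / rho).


Formula: V = mass / rho
Step 1 — convert tonnes to kg: 32247 t * 1000 = 32247000 kg
Step 2 — V = 32247000 / 1022.3 ≈ 31544 m^3 (5 s.f.)

31544 m^3


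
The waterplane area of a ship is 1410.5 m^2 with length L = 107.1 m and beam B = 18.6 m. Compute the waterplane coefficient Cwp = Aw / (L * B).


Formula: Cwp = Aw / (L * B)
Step 1 — L * B = 107.1 * 18.6 = 1992.06 m^2
Step 2 — Cwp = 1410.5 / 1992.06 ≈ 0.70806 (5 s.f.)

0.70806


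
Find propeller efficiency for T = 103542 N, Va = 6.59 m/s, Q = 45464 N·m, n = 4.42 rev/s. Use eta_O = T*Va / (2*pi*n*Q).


Formula: eta = T * Va / (2 * pi * n * Q)
Step 1 — numerator = T * Va = 103542 * 6.59 = 682341.78
Step 2 — 2 * pi * n = 2 * pi * 4.42 = 27.771679
Step 3 — denominator = 27.771679 * 45464 = 1262611.61
Step 4 — eta = 682341.78 / 1262611.61 ≈ 0.54042 (5 s.f.)

0.54042


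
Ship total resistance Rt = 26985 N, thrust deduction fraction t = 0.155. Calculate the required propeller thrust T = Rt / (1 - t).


Formula: T = Rt / (1 - t)
Step 1 — (1 - t) = 1 - 0.155 = 0.845
Step 2 — T = 26985 / 0.845 ≈ 31935 N (5 s.f.)

31935 N


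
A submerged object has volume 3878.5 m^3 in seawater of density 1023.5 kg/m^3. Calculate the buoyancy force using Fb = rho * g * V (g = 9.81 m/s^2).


Formula: Fb = rho * g * V
Substituting: Fb = 1023.5 * 9.81 * 3878.5
Intermediate: 1023.5 * 9.81 = 10040.535
Result: Fb = 10040.535 * 3878.5 ≈ 38942000 N (5 s.f.)

38942000 N


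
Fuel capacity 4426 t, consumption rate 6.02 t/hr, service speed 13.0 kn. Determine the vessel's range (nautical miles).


Formula: endurance = fuel / rate; range = endurance * speed
Step 1 — endurance = 4426 / 6.02 = 735.2159 hours
Step 2 — range = 735.2159 * 13.0 ≈ 9557.8 nautical miles (5 s.f.)

9557.8 NM


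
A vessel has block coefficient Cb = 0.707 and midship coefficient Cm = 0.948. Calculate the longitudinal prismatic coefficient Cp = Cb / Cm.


Formula: Cp = Cb / Cm
Substituting: Cp = 0.707 / 0.948
Result: Cp ≈ 0.74578 (5 s.f.)

0.74578


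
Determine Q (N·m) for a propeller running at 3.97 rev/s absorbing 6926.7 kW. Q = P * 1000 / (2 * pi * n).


Formula: Q = P_W / (2 * pi * n)
Step 1 — P_W = 6926.7 kW * 1000 = 6926700.0 W
Step 2 — 2 * pi * n = 2 * pi * 3.97 = 24.944246
Step 3 — Q = 6926700.0 / 24.944246 ≈ 277690 N·m (5 s.f.)

277690 N·m


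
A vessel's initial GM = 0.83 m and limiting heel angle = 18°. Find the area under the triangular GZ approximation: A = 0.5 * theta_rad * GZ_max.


Formula: GZ_max = GM * sin(theta); Area = 0.5 * theta_rad * GZ_max
Step 1 — GZ_max = 0.83 * sin(18°) = 0.83 * 0.309017 = 0.256484 m
Step 2 — theta_rad = 18 * pi/180 = 0.314159 rad
Step 3 — Area = 0.5 * 0.314159 * 0.256484 ≈ 0.040288 m·rad (5 s.f.)

0.040288 m·rad


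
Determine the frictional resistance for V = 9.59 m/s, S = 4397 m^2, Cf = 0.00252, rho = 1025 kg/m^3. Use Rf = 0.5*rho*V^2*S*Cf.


Formula: Rf = 0.5 * rho * V^2 * S * Cf
Step 1 — V^2 = 9.59^2 = 91.9681
Step 2 — 0.5 * rho * V^2 = 0.5 * 1025 * 91.9681 = 47133.65125
Step 3 — Rf = 47133.65125 * 4397 * 0.00252 ≈ 522260 N (5 s.f.)

522260 N


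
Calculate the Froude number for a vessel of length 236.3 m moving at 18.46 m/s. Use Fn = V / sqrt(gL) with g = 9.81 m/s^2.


Formula: Fn = V / sqrt(g * L)
Step 1 — g * L = 9.81 * 236.3 = 2318.103
Step 2 — sqrt(g * L) = sqrt(2318.103) = 48.146682
Step 3 — Fn = 18.46 / 48.146682 ≈ 0.38341 (5 s.f.)

0.38341


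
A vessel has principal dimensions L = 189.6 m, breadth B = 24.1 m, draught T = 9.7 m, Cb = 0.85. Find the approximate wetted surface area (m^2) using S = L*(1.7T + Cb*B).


Formula: S = 1.7*L*T + V/T with V = Cb*L*B*T, i.e. S = L * (1.7*T + Cb*B)
Step 1 — 1.7*T = 1.7 * 9.7 = 16.49 m
Step 2 — Cb*B = 0.85 * 24.1 = 20.485 m
Step 3 — 1.7*T + Cb*B = 16.49 + 20.485 = 36.975 m
Step 4 — S = 189.6 * 36.975 ≈ 7010.5 m^2 (5 s.f.)

7010.5 m^2


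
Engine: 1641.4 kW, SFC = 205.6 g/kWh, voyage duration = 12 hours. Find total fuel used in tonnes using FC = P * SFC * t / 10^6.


Formula: FC (tonnes) = P * SFC * t / 1,000,000
Step 1 — P * SFC * t = 1641.4 * 205.6 * 12 = 4049662.08 g
Step 2 — FC (tonnes) = 4049662.08 / 1,000,000 ≈ 4.0497 tonnes (5 s.f.)

4.0497 tonnes


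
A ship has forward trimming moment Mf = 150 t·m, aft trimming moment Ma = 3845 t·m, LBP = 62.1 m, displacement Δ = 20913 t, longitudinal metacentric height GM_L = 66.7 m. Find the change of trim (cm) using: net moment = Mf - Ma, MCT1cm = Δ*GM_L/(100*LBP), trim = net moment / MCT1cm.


Formula: net trimming moment = Mf - Ma; MCT1cm = Δ*GM_L/(100*LBP); trim = net moment / MCT1cm
Step 1 — net trimming moment = 150 - 3845 = -3695 t·m
Step 2 — MCT1cm = 20913 * 66.7 / (100 * 62.1) = 224.6211 t·m/cm
Step 3 — trim = -3695 / 224.6211 ≈ -16.450 cm (5 s.f.)

-16.450 cm


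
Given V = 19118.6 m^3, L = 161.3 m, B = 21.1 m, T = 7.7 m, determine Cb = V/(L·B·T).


Formula: Cb = V / (L * B * T)
Step 1 — L * B * T = 161.3 * 21.1 * 7.7 = 26206.411 m^3
Step 2 — Cb = 19118.6 / 26206.411 ≈ 0.72954 (5 s.f.)

0.72954


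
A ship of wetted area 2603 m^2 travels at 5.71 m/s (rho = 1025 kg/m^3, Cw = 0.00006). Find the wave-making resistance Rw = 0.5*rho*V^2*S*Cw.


Formula: Rw = 0.5 * rho * V^2 * S * Cw
Step 1 — V^2 = 5.71^2 = 32.6041
Step 2 — 0.5 * rho * V^2 = 0.5 * 1025 * 32.6041 = 16709.60125
Step 3 — Rw = 16709.60125 * 2603 * 0.00006 ≈ 2609.7 N (5 s.f.)

2609.7 N


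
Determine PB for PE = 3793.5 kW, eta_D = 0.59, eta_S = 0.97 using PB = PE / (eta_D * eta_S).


Formula: PB = PE / (eta_D * eta_S)
Step 1 — combined efficiency = eta_D * eta_S = 0.59 * 0.97 = 0.5723
Step 2 — PB = 3793.5 / 0.5723 ≈ 6628.5 kW (5 s.f.)

6628.5 kW


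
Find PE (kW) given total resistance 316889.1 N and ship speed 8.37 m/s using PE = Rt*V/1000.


Formula: PE = Rt * V / 1000 (kW)
Step 1 — PE (W) = 316889.1 * 8.37 = 2652361.767 W
Step 2 — PE (kW) = 2652361.767 / 1000 ≈ 2652.4 kW (5 s.f.)

2652.4 kW


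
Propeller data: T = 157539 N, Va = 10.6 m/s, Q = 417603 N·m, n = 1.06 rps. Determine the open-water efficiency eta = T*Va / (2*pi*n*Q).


Formula: eta = T * Va / (2 * pi * n * Q)
Step 1 — numerator = T * Va = 157539 * 10.6 = 1669913.4
Step 2 — 2 * pi * n = 2 * pi * 1.06 = 6.660176
Step 3 — denominator = 6.660176 * 417603 = 2781309.48
Step 4 — eta = 1669913.4 / 2781309.48 ≈ 0.60041 (5 s.f.)

0.60041


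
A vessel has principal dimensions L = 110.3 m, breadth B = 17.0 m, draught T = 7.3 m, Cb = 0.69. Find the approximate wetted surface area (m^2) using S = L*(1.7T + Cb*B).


Formula: S = 1.7*L*T + V/T with V = Cb*L*B*T, i.e. S = L * (1.7*T + Cb*B)
Step 1 — 1.7*T = 1.7 * 7.3 = 12.41 m
Step 2 — Cb*B = 0.69 * 17.0 = 11.73 m
Step 3 — 1.7*T + Cb*B = 12.41 + 11.73 = 24.14 m
Step 4 — S = 110.3 * 24.14 ≈ 2662.6 m^2 (5 s.f.)

2662.6 m^2


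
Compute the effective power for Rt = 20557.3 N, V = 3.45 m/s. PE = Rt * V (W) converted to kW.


Formula: PE = Rt * V / 1000 (kW)
Step 1 — PE (W) = 20557.3 * 3.45 = 70922.685 W
Step 2 — PE (kW) = 70922.685 / 1000 ≈ 70.923 kW (5 s.f.)

70.923 kW


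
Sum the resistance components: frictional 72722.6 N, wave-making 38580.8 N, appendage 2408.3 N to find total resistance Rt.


Formula: Rt = Rf + Rw + Ra
Substituting: Rt = 72722.6 + 38580.8 + 2408.3
Result: Rt = 113711.7 N

113711.7 N


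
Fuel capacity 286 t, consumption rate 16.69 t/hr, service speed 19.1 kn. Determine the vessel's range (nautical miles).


Formula: endurance = fuel / rate; range = endurance * speed
Step 1 — endurance = 286 / 16.69 = 17.136 hours
Step 2 — range = 17.136 * 19.1 ≈ 327.30 nautical miles (5 s.f.)

327.30 NM


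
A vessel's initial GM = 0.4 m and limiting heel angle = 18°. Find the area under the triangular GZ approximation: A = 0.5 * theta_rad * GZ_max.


Formula: GZ_max = GM * sin(theta); Area = 0.5 * theta_rad * GZ_max
Step 1 — GZ_max = 0.4 * sin(18°) = 0.4 * 0.309017 = 0.123607 m
Step 2 — theta_rad = 18 * pi/180 = 0.314159 rad
Step 3 — Area = 0.5 * 0.314159 * 0.123607 ≈ 0.019416 m·rad (5 s.f.)

0.019416 m·rad


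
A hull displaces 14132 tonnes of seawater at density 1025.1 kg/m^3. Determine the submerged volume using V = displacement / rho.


Formula: V = mass / rho
Step 1 — convert tonnes to kg: 14132 t * 1000 = 14132000 kg
Step 2 — V = 14132000 / 1025.1 ≈ 13786 m^3 (5 s.f.)

13786 m^3


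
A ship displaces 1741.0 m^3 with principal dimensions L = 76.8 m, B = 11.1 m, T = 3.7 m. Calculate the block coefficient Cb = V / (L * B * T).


Formula: Cb = V / (L * B * T)
Step 1 — L * B * T = 76.8 * 11.1 * 3.7 = 3154.176 m^3
Step 2 — Cb = 1741.0 / 3154.176 ≈ 0.55197 (5 s.f.)

0.55197


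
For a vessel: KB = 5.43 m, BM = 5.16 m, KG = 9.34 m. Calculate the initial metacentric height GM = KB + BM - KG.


Formula: GM = KB + BM - KG
Step 1 — KM = KB + BM = 5.43 + 5.16 = 10.59 m
Step 2 — GM = KM - KG = 10.59 - 9.34 = 1.25 m

1.25 m


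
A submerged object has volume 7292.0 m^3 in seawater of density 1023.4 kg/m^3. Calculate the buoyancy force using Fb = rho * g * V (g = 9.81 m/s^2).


Formula: Fb = rho * g * V
Substituting: Fb = 1023.4 * 9.81 * 7292.0
Intermediate: 1023.4 * 9.81 = 10039.554
Result: Fb = 10039.554 * 7292.0 ≈ 73208000 N (5 s.f.)

73208000 N


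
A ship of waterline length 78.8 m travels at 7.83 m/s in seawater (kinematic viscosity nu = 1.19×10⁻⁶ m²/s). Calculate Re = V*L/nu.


Formula: Re = V * L / nu
Step 1 — V * L = 7.83 * 78.8 = 617.004 m^2/s
Step 2 — Re = 617.004 / 1.19e-6 = 5.18e+08

5.18e+08


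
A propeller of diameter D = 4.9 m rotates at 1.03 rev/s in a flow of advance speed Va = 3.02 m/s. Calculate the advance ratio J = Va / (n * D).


Formula: J = Va / (n * D)
Step 1 — n * D = 1.03 * 4.9 = 5.047
Step 2 — J = 3.02 / 5.047 ≈ 0.59838 (5 s.f.)

0.59838


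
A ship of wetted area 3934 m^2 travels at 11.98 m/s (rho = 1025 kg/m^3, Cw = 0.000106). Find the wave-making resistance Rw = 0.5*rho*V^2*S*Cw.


Formula: Rw = 0.5 * rho * V^2 * S * Cw
Step 1 — V^2 = 11.98^2 = 143.5204
Step 2 — 0.5 * rho * V^2 = 0.5 * 1025 * 143.5204 = 73554.205
Step 3 — Rw = 73554.205 * 3934 * 0.000106 ≈ 30672 N (5 s.f.)

30672 N


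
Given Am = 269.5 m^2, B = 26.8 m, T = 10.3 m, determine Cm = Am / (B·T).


Formula: Cm = Am / (B * T)
Step 1 — B * T = 26.8 * 10.3 = 276.04 m^2
Step 2 — Cm = 269.5 / 276.04 ≈ 0.97631 (5 s.f.)

0.97631


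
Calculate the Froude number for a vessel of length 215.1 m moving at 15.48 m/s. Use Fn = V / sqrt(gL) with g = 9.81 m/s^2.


Formula: Fn = V / sqrt(g * L)
Step 1 — g * L = 9.81 * 215.1 = 2110.131
Step 2 — sqrt(g * L) = sqrt(2110.131) = 45.936162
Step 3 — Fn = 15.48 / 45.936162 ≈ 0.33699 (5 s.f.)

0.33699


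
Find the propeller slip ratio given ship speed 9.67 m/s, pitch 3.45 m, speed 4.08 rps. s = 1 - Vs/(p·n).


Formula: s = 1 - Vs / (p * n)
Step 1 — p * n = 3.45 * 4.08 = 14.076
Step 2 — Vs / (p*n) = 9.67 / 14.076 = 0.686985 (6 d.p.)
Step 3 — s = 1 - 0.686985 = 0.313015

0.313015


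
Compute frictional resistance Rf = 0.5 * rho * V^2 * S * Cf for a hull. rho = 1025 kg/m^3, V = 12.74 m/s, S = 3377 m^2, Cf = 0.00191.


Formula: Rf = 0.5 * rho * V^2 * S * Cf
Step 1 — V^2 = 12.74^2 = 162.3076
Step 2 — 0.5 * rho * V^2 = 0.5 * 1025 * 162.3076 = 83182.645
Step 3 — Rf = 83182.645 * 3377 * 0.00191 ≈ 536530 N (5 s.f.)

536530 N


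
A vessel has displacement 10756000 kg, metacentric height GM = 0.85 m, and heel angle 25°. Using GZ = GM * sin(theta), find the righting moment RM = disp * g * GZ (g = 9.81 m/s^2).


Formula: GZ = GM * sin(theta); RM = disp * g * GZ
Step 1 — GZ = 0.85 * sin(25°) = 0.85 * 0.422618 = 0.359225 m
Step 2 — RM = 10756000 * 9.81 * 0.359225 ≈ 37904000 N·m (5 s.f.)

37904000 N·m


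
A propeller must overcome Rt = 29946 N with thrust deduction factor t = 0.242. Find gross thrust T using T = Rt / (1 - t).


Formula: T = Rt / (1 - t)
Step 1 — (1 - t) = 1 - 0.242 = 0.758
Step 2 — T = 29946 / 0.758 ≈ 39507 N (5 s.f.)

39507 N


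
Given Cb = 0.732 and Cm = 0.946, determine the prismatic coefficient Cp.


Formula: Cp = Cb / Cm
Substituting: Cp = 0.732 / 0.946
Result: Cp ≈ 0.77378 (5 s.f.)

0.77378


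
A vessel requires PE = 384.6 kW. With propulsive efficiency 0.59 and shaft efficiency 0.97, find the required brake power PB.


Formula: PB = PE / (eta_D * eta_S)
Step 1 — combined efficiency = eta_D * eta_S = 0.59 * 0.97 = 0.5723
Step 2 — PB = 384.6 / 0.5723 ≈ 672.03 kW (5 s.f.)

672.03 kW


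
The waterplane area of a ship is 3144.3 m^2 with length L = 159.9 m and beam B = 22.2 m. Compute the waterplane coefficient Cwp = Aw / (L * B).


Formula: Cwp = Aw / (L * B)
Step 1 — L * B = 159.9 * 22.2 = 3549.78 m^2
Step 2 — Cwp = 3144.3 / 3549.78 ≈ 0.88577 (5 s.f.)

0.88577


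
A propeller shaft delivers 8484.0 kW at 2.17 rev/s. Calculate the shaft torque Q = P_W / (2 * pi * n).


Formula: Q = P_W / (2 * pi * n)
Step 1 — P_W = 8484.0 kW * 1000 = 8484000.0 W
Step 2 — 2 * pi * n = 2 * pi * 2.17 = 13.634512
Step 3 — Q = 8484000.0 / 13.634512 ≈ 622240 N·m (5 s.f.)

622240 N·m


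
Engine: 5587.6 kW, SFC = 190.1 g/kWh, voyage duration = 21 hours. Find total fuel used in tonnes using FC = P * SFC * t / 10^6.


Formula: FC (tonnes) = P * SFC * t / 1,000,000
Step 1 — P * SFC * t = 5587.6 * 190.1 * 21 = 22306257.96 g
Step 2 — FC (tonnes) = 22306257.96 / 1,000,000 ≈ 22.306 tonnes (5 s.f.)

22.306 tonnes


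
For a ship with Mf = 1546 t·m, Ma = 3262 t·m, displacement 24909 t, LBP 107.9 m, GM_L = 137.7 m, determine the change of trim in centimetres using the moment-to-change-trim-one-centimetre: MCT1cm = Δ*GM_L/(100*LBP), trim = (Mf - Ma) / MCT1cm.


Formula: net trimming moment = Mf - Ma; MCT1cm = Δ*GM_L/(100*LBP); trim = net moment / MCT1cm
Step 1 — net trimming moment = 1546 - 3262 = -1716 t·m
Step 2 — MCT1cm = 24909 * 137.7 / (100 * 107.9) = 317.8841 t·m/cm
Step 3 — trim = -1716 / 317.8841 ≈ -5.3982 cm (5 s.f.)

-5.3982 cm


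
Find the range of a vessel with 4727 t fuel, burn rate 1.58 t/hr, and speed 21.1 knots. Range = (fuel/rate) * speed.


Formula: endurance = fuel / rate; range = endurance * speed
Step 1 — endurance = 4727 / 1.58 = 2991.7722 hours
Step 2 — range = 2991.7722 * 21.1 ≈ 63126 nautical miles (5 s.f.)

63126 NM


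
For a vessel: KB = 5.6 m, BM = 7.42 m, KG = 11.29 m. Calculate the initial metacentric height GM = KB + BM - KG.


Formula: GM = KB + BM - KG
Step 1 — KM = KB + BM = 5.6 + 7.42 = 13.02 m
Step 2 — GM = KM - KG = 13.02 - 11.29 = 1.73 m

1.73 m


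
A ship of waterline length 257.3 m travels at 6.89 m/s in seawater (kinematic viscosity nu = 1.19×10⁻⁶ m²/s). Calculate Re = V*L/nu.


Formula: Re = V * L / nu
Step 1 — V * L = 6.89 * 257.3 = 1772.797 m^2/s
Step 2 — Re = 1772.797 / 1.19e-6 = 1.49e+09

1.49e+09


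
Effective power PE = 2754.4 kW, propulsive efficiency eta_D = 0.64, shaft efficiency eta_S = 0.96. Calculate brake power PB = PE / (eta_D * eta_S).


Formula: PB = PE / (eta_D * eta_S)
Step 1 — combined efficiency = eta_D * eta_S = 0.64 * 0.96 = 0.6144
Step 2 — PB = 2754.4 / 0.6144 ≈ 4483.1 kW (5 s.f.)

4483.1 kW


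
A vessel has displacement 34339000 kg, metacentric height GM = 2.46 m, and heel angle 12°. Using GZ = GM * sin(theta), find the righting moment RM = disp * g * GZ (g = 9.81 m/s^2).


Formula: GZ = GM * sin(theta); RM = disp * g * GZ
Step 1 — GZ = 2.46 * sin(12°) = 2.46 * 0.207912 = 0.511464 m
Step 2 — RM = 34339000 * 9.81 * 0.511464 ≈ 172290000 N·m (5 s.f.)

172290000 N·m


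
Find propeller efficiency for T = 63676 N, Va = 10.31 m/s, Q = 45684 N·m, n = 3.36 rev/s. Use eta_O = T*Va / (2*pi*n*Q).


Formula: eta = T * Va / (2 * pi * n * Q)
Step 1 — numerator = T * Va = 63676 * 10.31 = 656499.56
Step 2 — 2 * pi * n = 2 * pi * 3.36 = 21.111503
Step 3 — denominator = 21.111503 * 45684 = 964457.9
Step 4 — eta = 656499.56 / 964457.9 ≈ 0.68069 (5 s.f.)

0.68069


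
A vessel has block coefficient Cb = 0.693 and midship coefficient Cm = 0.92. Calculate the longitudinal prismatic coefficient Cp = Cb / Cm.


Formula: Cp = Cb / Cm
Substituting: Cp = 0.693 / 0.92
Result: Cp ≈ 0.75326 (5 s.f.)

0.75326


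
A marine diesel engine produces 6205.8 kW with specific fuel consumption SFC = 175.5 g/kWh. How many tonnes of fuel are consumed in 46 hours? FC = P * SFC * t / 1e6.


Formula: FC (tonnes) = P * SFC * t / 1,000,000
Step 1 — P * SFC * t = 6205.8 * 175.5 * 46 = 50099423.4 g
Step 2 — FC (tonnes) = 50099423.4 / 1,000,000 ≈ 50.099 tonnes (5 s.f.)

50.099 tonnes


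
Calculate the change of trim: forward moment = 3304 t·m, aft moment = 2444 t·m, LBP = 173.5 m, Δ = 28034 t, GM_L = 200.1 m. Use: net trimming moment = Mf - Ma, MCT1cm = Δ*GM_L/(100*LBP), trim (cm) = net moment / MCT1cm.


Formula: net trimming moment = Mf - Ma; MCT1cm = Δ*GM_L/(100*LBP); trim = net moment / MCT1cm
Step 1 — net trimming moment = 3304 - 2444 = 860 t·m
Step 2 — MCT1cm = 28034 * 200.1 / (100 * 173.5) = 323.3201 t·m/cm
Step 3 — trim = 860 / 323.3201 ≈ 2.6599 cm (5 s.f.)

2.6599 cm


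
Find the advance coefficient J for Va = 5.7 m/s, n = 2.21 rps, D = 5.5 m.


Formula: J = Va / (n * D)
Step 1 — n * D = 2.21 * 5.5 = 12.155
Step 2 — J = 5.7 / 12.155 ≈ 0.46894 (5 s.f.)

0.46894


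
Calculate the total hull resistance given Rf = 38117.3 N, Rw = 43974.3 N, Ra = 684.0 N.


Formula: Rt = Rf + Rw + Ra
Substituting: Rt = 38117.3 + 43974.3 + 684.0
Result: Rt = 82775.6 N

82775.6 N


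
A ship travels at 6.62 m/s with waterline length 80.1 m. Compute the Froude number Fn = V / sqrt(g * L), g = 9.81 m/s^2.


Formula: Fn = V / sqrt(g * L)
Step 1 — g * L = 9.81 * 80.1 = 785.781
Step 2 — sqrt(g * L) = sqrt(785.781) = 28.031786
Step 3 — Fn = 6.62 / 28.031786 ≈ 0.23616 (5 s.f.)

0.23616


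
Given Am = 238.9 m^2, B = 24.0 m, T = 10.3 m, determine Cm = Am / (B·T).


Formula: Cm = Am / (B * T)
Step 1 — B * T = 24.0 * 10.3 = 247.2 m^2
Step 2 — Cm = 238.9 / 247.2 ≈ 0.96642 (5 s.f.)

0.96642


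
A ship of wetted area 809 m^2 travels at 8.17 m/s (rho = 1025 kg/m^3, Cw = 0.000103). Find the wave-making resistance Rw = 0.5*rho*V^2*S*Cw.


Formula: Rw = 0.5 * rho * V^2 * S * Cw
Step 1 — V^2 = 8.17^2 = 66.7489
Step 2 — 0.5 * rho * V^2 = 0.5 * 1025 * 66.7489 = 34208.81125
Step 3 — Rw = 34208.81125 * 809 * 0.000103 ≈ 2850.5 N (5 s.f.)

2850.5 N


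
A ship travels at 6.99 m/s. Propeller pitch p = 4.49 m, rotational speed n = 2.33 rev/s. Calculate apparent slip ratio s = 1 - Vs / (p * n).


Formula: s = 1 - Vs / (p * n)
Step 1 — p * n = 4.49 * 2.33 = 10.4617
Step 2 — Vs / (p*n) = 6.99 / 10.4617 = 0.668151 (6 d.p.)
Step 3 — s = 1 - 0.668151 = 0.331849

0.331849


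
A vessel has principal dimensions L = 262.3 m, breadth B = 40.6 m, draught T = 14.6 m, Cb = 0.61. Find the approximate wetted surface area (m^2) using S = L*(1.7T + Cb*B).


Formula: S = 1.7*L*T + V/T with V = Cb*L*B*T, i.e. S = L * (1.7*T + Cb*B)
Step 1 — 1.7*T = 1.7 * 14.6 = 24.82 m
Step 2 — Cb*B = 0.61 * 40.6 = 24.766 m
Step 3 — 1.7*T + Cb*B = 24.82 + 24.766 = 49.586 m
Step 4 — S = 262.3 * 49.586 ≈ 13006 m^2 (5 s.f.)

13006 m^2


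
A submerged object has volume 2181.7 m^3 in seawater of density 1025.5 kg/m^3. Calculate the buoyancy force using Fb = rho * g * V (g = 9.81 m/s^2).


Formula: Fb = rho * g * V
Substituting: Fb = 1025.5 * 9.81 * 2181.7
Intermediate: 1025.5 * 9.81 = 10060.155
Result: Fb = 10060.155 * 2181.7 ≈ 21948000 N (5 s.f.)

21948000 N


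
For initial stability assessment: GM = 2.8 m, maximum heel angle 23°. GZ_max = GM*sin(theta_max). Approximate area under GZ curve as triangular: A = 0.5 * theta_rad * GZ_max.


Formula: GZ_max = GM * sin(theta); Area = 0.5 * theta_rad * GZ_max
Step 1 — GZ_max = 2.8 * sin(23°) = 2.8 * 0.390731 = 1.094047 m
Step 2 — theta_rad = 23 * pi/180 = 0.401426 rad
Step 3 — Area = 0.5 * 0.401426 * 1.094047 ≈ 0.21959 m·rad (5 s.f.)

0.21959 m·rad


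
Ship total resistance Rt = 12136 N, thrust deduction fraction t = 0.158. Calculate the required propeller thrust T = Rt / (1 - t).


Formula: T = Rt / (1 - t)
Step 1 — (1 - t) = 1 - 0.158 = 0.842
Step 2 — T = 12136 / 0.842 ≈ 14413 N (5 s.f.)

14413 N


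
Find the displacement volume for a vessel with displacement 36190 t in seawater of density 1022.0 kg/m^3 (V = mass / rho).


Formula: V = mass / rho
Step 1 — convert tonnes to kg: 36190 t * 1000 = 36190000 kg
Step 2 — V = 36190000 / 1022.0 ≈ 35411 m^3 (5 s.f.)

35411 m^3


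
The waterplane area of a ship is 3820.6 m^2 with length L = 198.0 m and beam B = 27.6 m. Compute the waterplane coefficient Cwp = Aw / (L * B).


Formula: Cwp = Aw / (L * B)
Step 1 — L * B = 198.0 * 27.6 = 5464.8 m^2
Step 2 — Cwp = 3820.6 / 5464.8 ≈ 0.69913 (5 s.f.)

0.69913


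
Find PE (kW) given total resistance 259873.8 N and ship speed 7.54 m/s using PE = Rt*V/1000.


Formula: PE = Rt * V / 1000 (kW)
Step 1 — PE (W) = 259873.8 * 7.54 = 1959448.452 W
Step 2 — PE (kW) = 1959448.452 / 1000 ≈ 1959.4 kW (5 s.f.)

1959.4 kW


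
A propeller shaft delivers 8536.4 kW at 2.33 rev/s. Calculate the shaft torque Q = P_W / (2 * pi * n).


Formula: Q = P_W / (2 * pi * n)
Step 1 — P_W = 8536.4 kW * 1000 = 8536400.0 W
Step 2 — 2 * pi * n = 2 * pi * 2.33 = 14.639822
Step 3 — Q = 8536400.0 / 14.639822 ≈ 583090 N·m (5 s.f.)

583090 N·m


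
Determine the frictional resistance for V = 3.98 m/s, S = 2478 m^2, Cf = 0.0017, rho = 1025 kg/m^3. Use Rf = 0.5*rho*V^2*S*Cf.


Formula: Rf = 0.5 * rho * V^2 * S * Cf
Step 1 — V^2 = 3.98^2 = 15.8404
Step 2 — 0.5 * rho * V^2 = 0.5 * 1025 * 15.8404 = 8118.205
Step 3 — Rf = 8118.205 * 2478 * 0.0017 ≈ 34199 N (5 s.f.)

34199 N


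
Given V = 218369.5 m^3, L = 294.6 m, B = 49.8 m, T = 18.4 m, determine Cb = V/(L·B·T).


Formula: Cb = V / (L * B * T)
Step 1 — L * B * T = 294.6 * 49.8 * 18.4 = 269947.872 m^3
Step 2 — Cb = 218369.5 / 269947.872 ≈ 0.80893 (5 s.f.)

0.80893


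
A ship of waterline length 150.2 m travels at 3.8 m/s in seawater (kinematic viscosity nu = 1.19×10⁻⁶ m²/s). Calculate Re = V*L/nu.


Formula: Re = V * L / nu
Step 1 — V * L = 3.8 * 150.2 = 570.76 m^2/s
Step 2 — Re = 570.76 / 1.19e-6 = 4.80e+08

4.80e+08


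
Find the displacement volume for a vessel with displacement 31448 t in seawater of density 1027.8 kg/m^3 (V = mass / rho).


Formula: V = mass / rho
Step 1 — convert tonnes to kg: 31448 t * 1000 = 31448000 kg
Step 2 — V = 31448000 / 1027.8 ≈ 30597 m^3 (5 s.f.)

30597 m^3


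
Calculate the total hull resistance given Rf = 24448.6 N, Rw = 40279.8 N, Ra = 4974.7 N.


Formula: Rt = Rf + Rw + Ra
Substituting: Rt = 24448.6 + 40279.8 + 4974.7
Result: Rt = 69703.1 N

69703.1 N


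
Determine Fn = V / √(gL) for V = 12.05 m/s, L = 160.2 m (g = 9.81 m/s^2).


Formula: Fn = V / sqrt(g * L)
Step 1 — g * L = 9.81 * 160.2 = 1571.562
Step 2 — sqrt(g * L) = sqrt(1571.562) = 39.642931
Step 3 — Fn = 12.05 / 39.642931 ≈ 0.30396 (5 s.f.)

0.30396


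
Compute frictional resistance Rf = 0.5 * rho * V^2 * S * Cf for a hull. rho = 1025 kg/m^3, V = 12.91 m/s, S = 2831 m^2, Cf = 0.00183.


Formula: Rf = 0.5 * rho * V^2 * S * Cf
Step 1 — V^2 = 12.91^2 = 166.6681
Step 2 — 0.5 * rho * V^2 = 0.5 * 1025 * 166.6681 = 85417.40125
Step 3 — Rf = 85417.40125 * 2831 * 0.00183 ≈ 442520 N (5 s.f.)

442520 N


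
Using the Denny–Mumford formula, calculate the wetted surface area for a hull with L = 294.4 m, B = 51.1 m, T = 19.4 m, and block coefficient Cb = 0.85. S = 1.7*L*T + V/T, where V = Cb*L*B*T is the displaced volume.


Formula: S = 1.7*L*T + V/T with V = Cb*L*B*T, i.e. S = L * (1.7*T + Cb*B)
Step 1 — 1.7*T = 1.7 * 19.4 = 32.98 m
Step 2 — Cb*B = 0.85 * 51.1 = 43.435 m
Step 3 — 1.7*T + Cb*B = 32.98 + 43.435 = 76.415 m
Step 4 — S = 294.4 * 76.415 ≈ 22497 m^2 (5 s.f.)

22497 m^2


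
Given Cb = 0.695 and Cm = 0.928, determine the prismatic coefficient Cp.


Formula: Cp = Cb / Cm
Substituting: Cp = 0.695 / 0.928
Result: Cp ≈ 0.74892 (5 s.f.)

0.74892


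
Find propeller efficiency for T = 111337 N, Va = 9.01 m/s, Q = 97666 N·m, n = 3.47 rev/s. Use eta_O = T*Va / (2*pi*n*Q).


Formula: eta = T * Va / (2 * pi * n * Q)
Step 1 — numerator = T * Va = 111337 * 9.01 = 1003146.37
Step 2 — 2 * pi * n = 2 * pi * 3.47 = 21.802653
Step 3 — denominator = 21.802653 * 97666 = 2129377.91
Step 4 — eta = 1003146.37 / 2129377.91 ≈ 0.47110 (5 s.f.)

0.47110


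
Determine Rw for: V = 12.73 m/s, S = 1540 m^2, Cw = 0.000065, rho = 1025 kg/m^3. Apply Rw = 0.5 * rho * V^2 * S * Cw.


Formula: Rw = 0.5 * rho * V^2 * S * Cw
Step 1 — V^2 = 12.73^2 = 162.0529
Step 2 — 0.5 * rho * V^2 = 0.5 * 1025 * 162.0529 = 83052.11125
Step 3 — Rw = 83052.11125 * 1540 * 0.000065 ≈ 8313.5 N (5 s.f.)

8313.5 N


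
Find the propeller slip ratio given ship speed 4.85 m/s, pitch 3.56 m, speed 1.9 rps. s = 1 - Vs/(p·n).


Formula: s = 1 - Vs / (p * n)
Step 1 — p * n = 3.56 * 1.9 = 6.764
Step 2 — Vs / (p*n) = 4.85 / 6.764 = 0.717031 (6 d.p.)
Step 3 — s = 1 - 0.717031 = 0.282969

0.282969


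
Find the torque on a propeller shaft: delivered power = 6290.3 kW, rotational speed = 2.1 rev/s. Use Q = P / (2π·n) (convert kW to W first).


Formula: Q = P_W / (2 * pi * n)
Step 1 — P_W = 6290.3 kW * 1000 = 6290300.0 W
Step 2 — 2 * pi * n = 2 * pi * 2.1 = 13.194689
Step 3 — Q = 6290300.0 / 13.194689 ≈ 476730 N·m (5 s.f.)

476730 N·m


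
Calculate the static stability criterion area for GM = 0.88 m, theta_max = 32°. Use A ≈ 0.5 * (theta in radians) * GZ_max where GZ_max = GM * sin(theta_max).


Formula: GZ_max = GM * sin(theta); Area = 0.5 * theta_rad * GZ_max
Step 1 — GZ_max = 0.88 * sin(32°) = 0.88 * 0.529919 = 0.466329 m
Step 2 — theta_rad = 32 * pi/180 = 0.558505 rad
Step 3 — Area = 0.5 * 0.558505 * 0.466329 ≈ 0.13022 m·rad (5 s.f.)

0.13022 m·rad


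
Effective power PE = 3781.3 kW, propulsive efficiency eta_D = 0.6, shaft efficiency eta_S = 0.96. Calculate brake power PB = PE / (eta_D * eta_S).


Formula: PB = PE / (eta_D * eta_S)
Step 1 — combined efficiency = eta_D * eta_S = 0.6 * 0.96 = 0.576
Step 2 — PB = 3781.3 / 0.576 ≈ 6564.8 kW (5 s.f.)

6564.8 kW


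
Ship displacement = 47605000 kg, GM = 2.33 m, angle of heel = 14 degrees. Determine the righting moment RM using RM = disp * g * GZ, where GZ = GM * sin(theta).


Formula: GZ = GM * sin(theta); RM = disp * g * GZ
Step 1 — GZ = 2.33 * sin(14°) = 2.33 * 0.241922 = 0.563678 m
Step 2 — RM = 47605000 * 9.81 * 0.563678 ≈ 263240000 N·m (5 s.f.)

263240000 N·m


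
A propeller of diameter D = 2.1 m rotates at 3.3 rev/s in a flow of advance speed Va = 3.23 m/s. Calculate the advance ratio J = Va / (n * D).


Formula: J = Va / (n * D)
Step 1 — n * D = 3.3 * 2.1 = 6.93
Step 2 — J = 3.23 / 6.93 ≈ 0.46609 (5 s.f.)

0.46609


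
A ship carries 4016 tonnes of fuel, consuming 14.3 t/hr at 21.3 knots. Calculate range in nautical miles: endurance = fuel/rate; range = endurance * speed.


Formula: endurance = fuel / rate; range = endurance * speed
Step 1 — endurance = 4016 / 14.3 = 280.8392 hours
Step 2 — range = 280.8392 * 21.3 ≈ 5981.9 nautical miles (5 s.f.)

5981.9 NM


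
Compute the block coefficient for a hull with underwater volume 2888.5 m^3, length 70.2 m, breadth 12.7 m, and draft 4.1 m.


Formula: Cb = V / (L * B * T)
Step 1 — L * B * T = 70.2 * 12.7 * 4.1 = 3655.314 m^3
Step 2 — Cb = 2888.5 / 3655.314 ≈ 0.79022 (5 s.f.)

0.79022


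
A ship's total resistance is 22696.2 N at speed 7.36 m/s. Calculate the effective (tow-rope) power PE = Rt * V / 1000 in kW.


Formula: PE = Rt * V / 1000 (kW)
Step 1 — PE (W) = 22696.2 * 7.36 = 167044.032 W
Step 2 — PE (kW) = 167044.032 / 1000 ≈ 167.04 kW (5 s.f.)

167.04 kW


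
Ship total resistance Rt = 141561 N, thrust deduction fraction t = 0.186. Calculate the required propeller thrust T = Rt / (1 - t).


Formula: T = Rt / (1 - t)
Step 1 — (1 - t) = 1 - 0.186 = 0.814
Step 2 — T = 141561 / 0.814 ≈ 173910 N (5 s.f.)

173910 N


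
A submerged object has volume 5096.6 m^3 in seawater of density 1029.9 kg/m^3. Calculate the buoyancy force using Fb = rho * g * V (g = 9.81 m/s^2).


Formula: Fb = rho * g * V
Substituting: Fb = 1029.9 * 9.81 * 5096.6
Intermediate: 1029.9 * 9.81 = 10103.319
Result: Fb = 10103.319 * 5096.6 ≈ 51493000 N (5 s.f.)

51493000 N


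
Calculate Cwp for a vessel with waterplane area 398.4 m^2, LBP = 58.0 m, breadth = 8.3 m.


Formula: Cwp = Aw / (L * B)
Step 1 — L * B = 58.0 * 8.3 = 481.4 m^2
Step 2 — Cwp = 398.4 / 481.4 ≈ 0.82759 (5 s.f.)

0.82759


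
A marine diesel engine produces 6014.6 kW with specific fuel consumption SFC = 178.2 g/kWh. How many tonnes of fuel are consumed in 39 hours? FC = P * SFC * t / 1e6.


Formula: FC (tonnes) = P * SFC * t / 1,000,000
Step 1 — P * SFC * t = 6014.6 * 178.2 * 39 = 41800267.08 g
Step 2 — FC (tonnes) = 41800267.08 / 1,000,000 ≈ 41.800 tonnes (5 s.f.)

41.800 tonnes


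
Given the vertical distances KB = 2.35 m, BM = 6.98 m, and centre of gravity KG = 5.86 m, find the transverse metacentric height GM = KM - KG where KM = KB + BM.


Formula: GM = KB + BM - KG
Step 1 — KM = KB + BM = 2.35 + 6.98 = 9.33 m
Step 2 — GM = KM - KG = 9.33 - 5.86 = 3.47 m

3.47 m


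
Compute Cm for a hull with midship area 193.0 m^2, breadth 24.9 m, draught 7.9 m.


Formula: Cm = Am / (B * T)
Step 1 — B * T = 24.9 * 7.9 = 196.71 m^2
Step 2 — Cm = 193.0 / 196.71 ≈ 0.98114 (5 s.f.)

0.98114


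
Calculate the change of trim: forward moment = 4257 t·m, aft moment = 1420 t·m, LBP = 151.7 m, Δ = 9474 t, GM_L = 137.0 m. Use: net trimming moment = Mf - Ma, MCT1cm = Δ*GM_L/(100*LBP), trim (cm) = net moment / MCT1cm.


Formula: net trimming moment = Mf - Ma; MCT1cm = Δ*GM_L/(100*LBP); trim = net moment / MCT1cm
Step 1 — net trimming moment = 4257 - 1420 = 2837 t·m
Step 2 — MCT1cm = 9474 * 137.0 / (100 * 151.7) = 85.5595 t·m/cm
Step 3 — trim = 2837 / 85.5595 ≈ 33.158 cm (5 s.f.)

33.158 cm


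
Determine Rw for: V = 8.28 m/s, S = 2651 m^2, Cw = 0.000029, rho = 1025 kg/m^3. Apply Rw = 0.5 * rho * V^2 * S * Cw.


Formula: Rw = 0.5 * rho * V^2 * S * Cw
Step 1 — V^2 = 8.28^2 = 68.5584
Step 2 — 0.5 * rho * V^2 = 0.5 * 1025 * 68.5584 = 35136.18
Step 3 — Rw = 35136.18 * 2651 * 0.000029 ≈ 2701.2 N (5 s.f.)

2701.2 N


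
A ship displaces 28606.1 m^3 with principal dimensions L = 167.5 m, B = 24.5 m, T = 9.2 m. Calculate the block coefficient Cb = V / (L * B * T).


Formula: Cb = V / (L * B * T)
Step 1 — L * B * T = 167.5 * 24.5 * 9.2 = 37754.5 m^3
Step 2 — Cb = 28606.1 / 37754.5 ≈ 0.75769 (5 s.f.)

0.75769


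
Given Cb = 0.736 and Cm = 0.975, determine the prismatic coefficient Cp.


Formula: Cp = Cb / Cm
Substituting: Cp = 0.736 / 0.975
Result: Cp ≈ 0.75487 (5 s.f.)

0.75487


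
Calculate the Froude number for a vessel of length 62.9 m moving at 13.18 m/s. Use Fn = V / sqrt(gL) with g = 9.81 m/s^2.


Formula: Fn = V / sqrt(g * L)
Step 1 — g * L = 9.81 * 62.9 = 617.049
Step 2 — sqrt(g * L) = sqrt(617.049) = 24.840471
Step 3 — Fn = 13.18 / 24.840471 ≈ 0.53059 (5 s.f.)

0.53059
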